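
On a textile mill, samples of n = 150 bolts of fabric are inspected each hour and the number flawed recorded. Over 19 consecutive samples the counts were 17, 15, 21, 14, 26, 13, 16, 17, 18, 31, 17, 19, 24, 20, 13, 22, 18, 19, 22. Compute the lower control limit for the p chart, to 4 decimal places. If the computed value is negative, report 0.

p̄ = Σdᵢ / (k·n) = 362 / (19 × 150) = 0.12702
LCL = p̄ − 3·√(p̄(1−p̄)/n) = 0.12702 − 3 × 0.02719 = 0.04545

0.0455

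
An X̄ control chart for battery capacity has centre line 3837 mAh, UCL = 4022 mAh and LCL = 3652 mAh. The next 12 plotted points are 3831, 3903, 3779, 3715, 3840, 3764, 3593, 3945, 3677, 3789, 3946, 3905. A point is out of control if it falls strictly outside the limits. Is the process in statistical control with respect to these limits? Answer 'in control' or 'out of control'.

out of control

Compare each point to [3652, 4022]: sample 7 = 3593 < LCL.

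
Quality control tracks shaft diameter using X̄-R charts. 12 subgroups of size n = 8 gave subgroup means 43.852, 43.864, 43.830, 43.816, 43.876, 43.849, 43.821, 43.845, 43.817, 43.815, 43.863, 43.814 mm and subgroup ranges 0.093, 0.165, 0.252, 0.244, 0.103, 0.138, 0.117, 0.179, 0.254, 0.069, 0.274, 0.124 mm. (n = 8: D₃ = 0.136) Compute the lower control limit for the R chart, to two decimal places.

R̄ = (0.093 + 0.165 + 0.252 + 0.244 + 0.103 + 0.138 + 0.117 + 0.179 + 0.254 + 0.069 + 0.274 + 0.124) / 12 = 2.0120 / 12 = 0.1677
LCL_R = D₃·R̄ = 0.136 × 0.1677 = 0.0228

0.02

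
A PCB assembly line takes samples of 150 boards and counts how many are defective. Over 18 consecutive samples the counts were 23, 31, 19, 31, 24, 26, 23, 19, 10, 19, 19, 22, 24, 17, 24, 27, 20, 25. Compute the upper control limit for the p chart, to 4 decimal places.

p̄ = Σdᵢ / (k·n) = 403 / (18 × 150) = 0.14926
UCL = p̄ + 3·√(p̄(1−p̄)/n) = 0.14926 + 3 × √(0.14926×0.85074/150) = 0.14926 + 3 × 0.02910 = 0.23655

0.2365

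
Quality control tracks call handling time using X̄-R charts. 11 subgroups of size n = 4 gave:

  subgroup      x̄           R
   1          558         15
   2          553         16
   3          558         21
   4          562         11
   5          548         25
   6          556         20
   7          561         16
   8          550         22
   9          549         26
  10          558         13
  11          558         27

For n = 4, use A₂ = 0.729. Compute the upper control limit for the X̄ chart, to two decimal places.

X̄̄ = (558 + 553 + 558 + 562 + 548 + 556 + 561 + 550 + 549 + 558 + 558) / 11 = 6111.0000 / 11 = 555.5455
R̄ = (15 + 16 + 21 + 11 + 25 + 20 + 16 + 22 + 26 + 13 + 27) / 11 = 212.0000 / 11 = 19.2727
UCL = X̄̄ + A₂·R̄ = 555.5455 + 0.729 × 19.2727 = 569.5953

569.60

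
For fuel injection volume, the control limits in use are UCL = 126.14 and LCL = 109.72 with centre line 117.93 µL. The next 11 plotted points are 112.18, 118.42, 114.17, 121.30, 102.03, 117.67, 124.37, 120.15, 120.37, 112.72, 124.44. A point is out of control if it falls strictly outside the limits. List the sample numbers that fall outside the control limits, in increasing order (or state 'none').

Compare each point to [109.72, 126.14]: sample 5 = 102.03 < LCL.

5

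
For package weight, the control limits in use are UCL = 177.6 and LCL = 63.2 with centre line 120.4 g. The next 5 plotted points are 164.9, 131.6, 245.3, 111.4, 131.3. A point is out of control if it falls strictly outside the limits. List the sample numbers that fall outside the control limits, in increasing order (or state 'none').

Compare each point to [63.2, 177.6]: sample 3 = 245.3 > UCL.

3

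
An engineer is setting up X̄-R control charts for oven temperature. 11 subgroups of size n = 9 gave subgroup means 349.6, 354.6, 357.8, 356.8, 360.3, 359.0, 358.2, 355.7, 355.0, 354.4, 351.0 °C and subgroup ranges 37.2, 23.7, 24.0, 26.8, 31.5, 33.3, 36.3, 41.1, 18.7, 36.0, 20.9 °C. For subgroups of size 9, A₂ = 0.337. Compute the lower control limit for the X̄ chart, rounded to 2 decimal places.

345.58

X̄̄ = (349.6 + 354.6 + 357.8 + 356.8 + 360.3 + 359.0 + 358.2 + 355.7 + 355.0 + 354.4 + 351.0) / 11 = 3912.4000 / 11 = 355.6727
R̄ = (37.2 + 23.7 + 24.0 + 26.8 + 31.5 + 33.3 + 36.3 + 41.1 + 18.7 + 36.0 + 20.9) / 11 = 329.5000 / 11 = 29.9545
LCL = X̄̄ − A₂·R̄ = 355.6727 − 0.337 × 29.9545 = 345.5780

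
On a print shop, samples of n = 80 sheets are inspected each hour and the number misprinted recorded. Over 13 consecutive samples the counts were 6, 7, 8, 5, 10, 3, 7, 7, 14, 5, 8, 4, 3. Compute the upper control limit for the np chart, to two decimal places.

14.12

p̄ = Σdᵢ / (k·n) = 87 / (13 × 80) = 0.08365
UCL = np̄ + 3·√(np̄(1−p̄)) = 6.6923 + 3 × √(6.6923×0.91635) = 6.6923 + 3 × 2.4764 = 14.1215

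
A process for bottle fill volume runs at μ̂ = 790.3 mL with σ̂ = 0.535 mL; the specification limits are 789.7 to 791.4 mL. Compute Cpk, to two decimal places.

Cpu = (USL − μ̂) / (3σ̂) = (791.4 − 790.3) / (3 × 0.535) = 0.6854; Cpl = (μ̂ − LSL) / (3σ̂) = (790.3 − 789.7) / (3 × 0.535) = 0.3738; Cpk = min(Cpu, Cpl) = 0.3738

0.37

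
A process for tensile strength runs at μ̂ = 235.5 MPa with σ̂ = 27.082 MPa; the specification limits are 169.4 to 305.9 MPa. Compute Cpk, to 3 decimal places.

0.814

Cpu = (USL − μ̂) / (3σ̂) = (305.9 − 235.5) / (3 × 27.082) = 0.8665; Cpl = (μ̂ − LSL) / (3σ̂) = (235.5 − 169.4) / (3 × 27.082) = 0.8136; Cpk = min(Cpu, Cpl) = 0.8136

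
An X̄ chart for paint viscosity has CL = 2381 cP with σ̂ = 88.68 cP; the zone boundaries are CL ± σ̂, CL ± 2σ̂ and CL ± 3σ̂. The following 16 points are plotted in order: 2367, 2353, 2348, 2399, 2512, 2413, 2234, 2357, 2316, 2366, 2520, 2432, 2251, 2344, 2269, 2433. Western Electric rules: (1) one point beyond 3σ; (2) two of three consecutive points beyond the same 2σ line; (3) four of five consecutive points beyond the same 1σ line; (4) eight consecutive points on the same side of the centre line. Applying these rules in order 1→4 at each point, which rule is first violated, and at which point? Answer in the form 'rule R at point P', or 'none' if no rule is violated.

none

Zone of each point (C = within 1σ̂, B = 1σ̂–2σ̂, A = 2σ̂–3σ̂, * = beyond 3σ̂; sign = side of CL): 1:-C, 2:-C, 3:-C, 4:+C, 5:+B, 6:+C, 7:-B, 8:-C, 9:-C, 10:-C, 11:+B, 12:+C, 13:-B, 14:-C, 15:-B, 16:+C
No rule fires across all 16 points.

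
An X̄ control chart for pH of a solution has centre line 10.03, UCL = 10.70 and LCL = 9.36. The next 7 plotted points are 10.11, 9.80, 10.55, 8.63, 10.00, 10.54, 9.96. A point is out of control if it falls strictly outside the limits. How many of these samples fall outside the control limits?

1

Compare each point to [9.36, 10.70]: sample 4 = 8.63 < LCL.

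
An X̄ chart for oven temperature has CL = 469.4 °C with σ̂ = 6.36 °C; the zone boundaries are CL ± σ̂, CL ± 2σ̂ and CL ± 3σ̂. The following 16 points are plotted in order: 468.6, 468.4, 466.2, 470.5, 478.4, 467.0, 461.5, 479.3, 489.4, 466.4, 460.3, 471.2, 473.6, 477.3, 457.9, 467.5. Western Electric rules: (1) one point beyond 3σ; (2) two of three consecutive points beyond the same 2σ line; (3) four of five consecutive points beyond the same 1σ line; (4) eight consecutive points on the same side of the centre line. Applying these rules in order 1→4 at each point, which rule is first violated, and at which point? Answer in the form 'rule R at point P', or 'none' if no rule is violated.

Zone of each point (C = within 1σ̂, B = 1σ̂–2σ̂, A = 2σ̂–3σ̂, * = beyond 3σ̂; sign = side of CL): 1:-C, 2:-C, 3:-C, 4:+C, 5:+B, 6:-C, 7:-B, 8:+B, 9:+*, 10:-C, 11:-B, 12:+C, 13:+C, 14:+B, 15:-B, 16:-C
Rule 1 (one point beyond the 3σ limits) is satisfied at point 9.

rule 1 at point 9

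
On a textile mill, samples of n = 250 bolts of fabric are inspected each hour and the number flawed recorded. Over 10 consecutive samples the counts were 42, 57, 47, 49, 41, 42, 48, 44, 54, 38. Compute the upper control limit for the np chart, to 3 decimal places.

64.611

p̄ = Σdᵢ / (k·n) = 462 / (10 × 250) = 0.18480
UCL = np̄ + 3·√(np̄(1−p̄)) = 46.2000 + 3 × √(46.2000×0.81520) = 46.2000 + 3 × 6.1370 = 64.6109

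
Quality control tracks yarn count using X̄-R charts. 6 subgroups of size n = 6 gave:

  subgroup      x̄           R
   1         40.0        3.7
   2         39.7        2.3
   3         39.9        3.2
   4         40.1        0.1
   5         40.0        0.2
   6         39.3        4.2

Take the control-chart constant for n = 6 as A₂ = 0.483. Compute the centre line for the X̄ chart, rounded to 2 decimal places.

39.83

X̄̄ = (40.0 + 39.7 + 39.9 + 40.1 + 40.0 + 39.3) / 6 = 239.0000 / 6 = 39.8333
CL = X̄̄ = 39.8333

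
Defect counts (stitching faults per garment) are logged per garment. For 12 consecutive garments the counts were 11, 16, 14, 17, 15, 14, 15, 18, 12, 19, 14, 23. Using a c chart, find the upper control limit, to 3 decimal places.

27.541

c̄ = (11 + 16 + 14 + 17 + 15 + 14 + 15 + 18 + 12 + 19 + 14 + 23) / 12 = 188 / 12 = 15.6667
UCL = c̄ + 3√c̄ = 15.6667 + 3 × √15.6667 = 15.6667 + 3 × 3.9581 = 27.5410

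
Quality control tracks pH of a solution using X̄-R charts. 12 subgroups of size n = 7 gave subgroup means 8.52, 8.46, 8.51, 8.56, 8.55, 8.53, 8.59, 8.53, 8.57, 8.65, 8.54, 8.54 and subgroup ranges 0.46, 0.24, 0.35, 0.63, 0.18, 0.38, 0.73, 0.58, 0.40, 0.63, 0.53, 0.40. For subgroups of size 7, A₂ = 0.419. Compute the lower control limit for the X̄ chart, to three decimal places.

8.353

X̄̄ = (8.52 + 8.46 + 8.51 + 8.56 + 8.55 + 8.53 + 8.59 + 8.53 + 8.57 + 8.65 + 8.54 + 8.54) / 12 = 102.5500 / 12 = 8.5458
R̄ = (0.46 + 0.24 + 0.35 + 0.63 + 0.18 + 0.38 + 0.73 + 0.58 + 0.40 + 0.63 + 0.53 + 0.40) / 12 = 5.5100 / 12 = 0.4592
LCL = X̄̄ − A₂·R̄ = 8.5458 − 0.419 × 0.4592 = 8.3534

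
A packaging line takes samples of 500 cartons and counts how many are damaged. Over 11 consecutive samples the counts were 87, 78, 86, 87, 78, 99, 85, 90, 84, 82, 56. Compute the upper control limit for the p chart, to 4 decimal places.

p̄ = Σdᵢ / (k·n) = 912 / (11 × 500) = 0.16582
UCL = p̄ + 3·√(p̄(1−p̄)/n) = 0.16582 + 3 × √(0.16582×0.83418/500) = 0.16582 + 3 × 0.01663 = 0.21572

0.2157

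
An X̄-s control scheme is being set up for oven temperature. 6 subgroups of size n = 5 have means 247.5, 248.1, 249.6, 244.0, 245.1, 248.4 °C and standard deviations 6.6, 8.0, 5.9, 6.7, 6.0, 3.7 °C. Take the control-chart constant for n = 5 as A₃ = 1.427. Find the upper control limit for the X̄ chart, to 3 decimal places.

255.893

X̄̄ = (247.5 + 248.1 + 249.6 + 244.0 + 245.1 + 248.4) / 6 = 247.1167
s̄ = (6.6 + 8.0 + 5.9 + 6.7 + 6.0 + 3.7) / 6 = 6.1500
UCL = X̄̄ + A₃·s̄ = 247.1167 + 1.427 × 6.1500 = 255.8927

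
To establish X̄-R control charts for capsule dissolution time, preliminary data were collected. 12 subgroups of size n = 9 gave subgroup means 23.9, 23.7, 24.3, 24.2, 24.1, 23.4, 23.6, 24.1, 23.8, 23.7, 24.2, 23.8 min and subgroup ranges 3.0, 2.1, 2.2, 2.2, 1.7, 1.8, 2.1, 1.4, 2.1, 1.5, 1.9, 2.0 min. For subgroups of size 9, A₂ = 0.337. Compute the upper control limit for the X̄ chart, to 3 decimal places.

X̄̄ = (23.9 + 23.7 + 24.3 + 24.2 + 24.1 + 23.4 + 23.6 + 24.1 + 23.8 + 23.7 + 24.2 + 23.8) / 12 = 286.8000 / 12 = 23.9000
R̄ = (3.0 + 2.1 + 2.2 + 2.2 + 1.7 + 1.8 + 2.1 + 1.4 + 2.1 + 1.5 + 1.9 + 2.0) / 12 = 24.0000 / 12 = 2.0000
UCL = X̄̄ + A₂·R̄ = 23.9000 + 0.337 × 2.0000 = 24.5740

24.574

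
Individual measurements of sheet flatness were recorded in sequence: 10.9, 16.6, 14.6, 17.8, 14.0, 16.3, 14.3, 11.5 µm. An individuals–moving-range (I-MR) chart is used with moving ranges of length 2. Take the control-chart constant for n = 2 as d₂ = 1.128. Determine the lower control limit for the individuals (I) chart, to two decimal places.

6.22

X̄ = (10.9 + 16.6 + 14.6 + 17.8 + 14.0 + 16.3 + 14.3 + 11.5) / 8 = 14.5000
Moving ranges: 5.7, 2.0, 3.2, 3.8, 2.3, 2.0, 2.8; M̄R̄ = 21.8000 / 7 = 3.1143
LCL = X̄ − 3·M̄R̄/d₂ = 14.5000 − 3 × 3.1143 / 1.128 = 6.2173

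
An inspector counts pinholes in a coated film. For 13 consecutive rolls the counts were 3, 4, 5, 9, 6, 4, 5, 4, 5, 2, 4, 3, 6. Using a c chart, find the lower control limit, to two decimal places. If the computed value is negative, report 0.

0.00

c̄ = (3 + 4 + 5 + 9 + 6 + 4 + 5 + 4 + 5 + 2 + 4 + 3 + 6) / 13 = 60 / 13 = 4.6154
LCL = c̄ − 3√c̄ = 4.6154 − 3 × 2.1483 = -1.8296 → 0 (cannot be negative)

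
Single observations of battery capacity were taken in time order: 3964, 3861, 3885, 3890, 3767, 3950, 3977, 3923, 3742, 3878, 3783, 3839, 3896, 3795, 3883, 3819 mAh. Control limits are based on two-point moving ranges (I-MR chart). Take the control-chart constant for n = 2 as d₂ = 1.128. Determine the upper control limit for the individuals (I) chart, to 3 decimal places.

X̄ = (3964 + 3861 + 3885 + 3890 + 3767 + 3950 + 3977 + 3923 + 3742 + 3878 + 3783 + 3839 + 3896 + 3795 + 3883 + 3819) / 16 = 3865.7500
Moving ranges: 103, 24, 5, 123, 183, 27, 54, 181, 136, 95, 56, 57, 101, 88, 64; M̄R̄ = 1297.0000 / 15 = 86.4667
UCL = X̄ + 3·M̄R̄/d₂ = 3865.7500 + 3 × 86.4667 / 1.128 = 4095.7145

4095.715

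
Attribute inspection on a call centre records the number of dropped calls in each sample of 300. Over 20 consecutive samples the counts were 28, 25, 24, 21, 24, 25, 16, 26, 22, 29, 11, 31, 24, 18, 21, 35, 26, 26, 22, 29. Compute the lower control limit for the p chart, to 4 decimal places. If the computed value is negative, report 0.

0.0334

p̄ = Σdᵢ / (k·n) = 483 / (20 × 300) = 0.08050
LCL = p̄ − 3·√(p̄(1−p̄)/n) = 0.08050 − 3 × 0.01571 = 0.03338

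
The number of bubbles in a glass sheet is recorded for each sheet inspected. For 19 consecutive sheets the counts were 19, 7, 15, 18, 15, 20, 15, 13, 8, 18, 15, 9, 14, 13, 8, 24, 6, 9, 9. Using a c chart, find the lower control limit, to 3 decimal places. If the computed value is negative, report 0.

2.431

c̄ = (19 + 7 + 15 + 18 + 15 + 20 + 15 + 13 + 8 + 18 + 15 + 9 + 14 + 13 + 8 + 24 + 6 + 9 + 9) / 19 = 255 / 19 = 13.4211
LCL = c̄ − 3√c̄ = 13.4211 − 3 × 3.6635 = 2.4306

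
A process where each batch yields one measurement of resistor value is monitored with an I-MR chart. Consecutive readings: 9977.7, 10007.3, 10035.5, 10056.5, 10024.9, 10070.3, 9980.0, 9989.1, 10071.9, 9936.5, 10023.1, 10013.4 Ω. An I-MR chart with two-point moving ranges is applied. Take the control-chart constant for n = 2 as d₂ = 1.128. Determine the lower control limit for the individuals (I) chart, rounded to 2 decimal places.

9877.77

X̄ = (9977.7 + 10007.3 + 10035.5 + 10056.5 + 10024.9 + 10070.3 + 9980.0 + 9989.1 + 10071.9 + 9936.5 + 10023.1 + 10013.4) / 12 = 10015.5167
Moving ranges: 29.6, 28.2, 21.0, 31.6, 45.4, 90.3, 9.1, 82.8, 135.4, 86.6, 9.7; M̄R̄ = 569.7000 / 11 = 51.7909
LCL = X̄ − 3·M̄R̄/d₂ = 10015.5167 − 3 × 51.7909 / 1.128 = 9877.7749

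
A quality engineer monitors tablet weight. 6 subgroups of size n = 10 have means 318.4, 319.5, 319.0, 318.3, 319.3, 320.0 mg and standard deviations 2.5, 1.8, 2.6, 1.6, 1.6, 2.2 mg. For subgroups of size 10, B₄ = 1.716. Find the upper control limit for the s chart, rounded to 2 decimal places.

3.52

s̄ = (2.5 + 1.8 + 2.6 + 1.6 + 1.6 + 2.2) / 6 = 2.0500
UCL_s = B₄·s̄ = 1.716 × 2.0500 = 3.5178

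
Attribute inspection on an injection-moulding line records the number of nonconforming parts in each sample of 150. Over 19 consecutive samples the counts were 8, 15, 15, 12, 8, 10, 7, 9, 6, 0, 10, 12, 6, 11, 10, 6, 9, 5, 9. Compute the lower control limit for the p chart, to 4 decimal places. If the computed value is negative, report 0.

p̄ = Σdᵢ / (k·n) = 168 / (19 × 150) = 0.05895
LCL = p̄ − 3·√(p̄(1−p̄)/n) = 0.05895 − 3 × 0.01923 = 0.00126

0.0013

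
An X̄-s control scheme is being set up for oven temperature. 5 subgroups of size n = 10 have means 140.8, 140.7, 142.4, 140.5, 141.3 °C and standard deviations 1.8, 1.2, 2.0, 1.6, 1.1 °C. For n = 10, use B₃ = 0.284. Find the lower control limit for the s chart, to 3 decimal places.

s̄ = (1.8 + 1.2 + 2.0 + 1.6 + 1.1) / 5 = 1.5400
LCL_s = B₃·s̄ = 0.284 × 1.5400 = 0.4374

0.437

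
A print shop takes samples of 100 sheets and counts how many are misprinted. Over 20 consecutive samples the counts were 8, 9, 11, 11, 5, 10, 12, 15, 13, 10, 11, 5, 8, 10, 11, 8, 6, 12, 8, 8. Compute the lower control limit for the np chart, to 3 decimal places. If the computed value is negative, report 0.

0.733

p̄ = Σdᵢ / (k·n) = 191 / (20 × 100) = 0.09550
LCL = np̄ − 3·√(np̄(1−p̄)) = 9.5500 − 3 × 2.9390 = 0.7329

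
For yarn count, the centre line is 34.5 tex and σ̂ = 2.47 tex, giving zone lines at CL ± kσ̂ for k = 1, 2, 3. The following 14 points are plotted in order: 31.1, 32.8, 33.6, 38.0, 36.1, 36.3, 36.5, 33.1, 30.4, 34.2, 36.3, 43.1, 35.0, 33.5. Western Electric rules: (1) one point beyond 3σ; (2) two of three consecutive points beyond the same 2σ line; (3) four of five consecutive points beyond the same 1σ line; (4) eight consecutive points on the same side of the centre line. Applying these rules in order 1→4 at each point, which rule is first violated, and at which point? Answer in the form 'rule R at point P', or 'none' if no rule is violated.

Zone of each point (C = within 1σ̂, B = 1σ̂–2σ̂, A = 2σ̂–3σ̂, * = beyond 3σ̂; sign = side of CL): 1:-B, 2:-C, 3:-C, 4:+B, 5:+C, 6:+C, 7:+C, 8:-C, 9:-B, 10:-C, 11:+C, 12:+*, 13:+C, 14:-C
Rule 1 (one point beyond the 3σ limits) is satisfied at point 12.

rule 1 at point 12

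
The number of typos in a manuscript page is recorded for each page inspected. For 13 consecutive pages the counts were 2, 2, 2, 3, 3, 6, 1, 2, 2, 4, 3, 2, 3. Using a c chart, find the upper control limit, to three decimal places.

7.615

c̄ = (2 + 2 + 2 + 3 + 3 + 6 + 1 + 2 + 2 + 4 + 3 + 2 + 3) / 13 = 35 / 13 = 2.6923
UCL = c̄ + 3√c̄ = 2.6923 + 3 × √2.6923 = 2.6923 + 3 × 1.6408 = 7.6148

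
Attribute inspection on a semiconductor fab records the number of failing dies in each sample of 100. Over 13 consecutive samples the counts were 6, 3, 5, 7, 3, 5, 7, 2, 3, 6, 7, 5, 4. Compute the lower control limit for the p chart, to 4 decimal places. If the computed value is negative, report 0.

p̄ = Σdᵢ / (k·n) = 63 / (13 × 100) = 0.04846
LCL = p̄ − 3·√(p̄(1−p̄)/n) = 0.04846 − 3 × 0.02147 = -0.01596 → 0 (negative, so LCL = 0)

0.0000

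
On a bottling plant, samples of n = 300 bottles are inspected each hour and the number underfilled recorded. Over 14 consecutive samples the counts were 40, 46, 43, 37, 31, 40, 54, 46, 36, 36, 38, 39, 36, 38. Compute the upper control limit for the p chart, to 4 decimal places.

p̄ = Σdᵢ / (k·n) = 560 / (14 × 300) = 0.13333
UCL = p̄ + 3·√(p̄(1−p̄)/n) = 0.13333 + 3 × √(0.13333×0.86667/300) = 0.13333 + 3 × 0.01963 = 0.19221

0.1922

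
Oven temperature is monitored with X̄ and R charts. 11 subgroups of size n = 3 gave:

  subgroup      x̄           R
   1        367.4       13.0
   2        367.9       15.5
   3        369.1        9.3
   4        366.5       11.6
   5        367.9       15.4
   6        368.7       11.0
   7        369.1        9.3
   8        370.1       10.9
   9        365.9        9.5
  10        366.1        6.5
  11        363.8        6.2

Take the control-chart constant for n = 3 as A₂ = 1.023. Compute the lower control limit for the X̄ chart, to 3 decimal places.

356.507

X̄̄ = (367.4 + 367.9 + 369.1 + 366.5 + 367.9 + 368.7 + 369.1 + 370.1 + 365.9 + 366.1 + 363.8) / 11 = 4042.5000 / 11 = 367.5000
R̄ = (13.0 + 15.5 + 9.3 + 11.6 + 15.4 + 11.0 + 9.3 + 10.9 + 9.5 + 6.5 + 6.2) / 11 = 118.2000 / 11 = 10.7455
LCL = X̄̄ − A₂·R̄ = 367.5000 − 1.023 × 10.7455 = 356.5074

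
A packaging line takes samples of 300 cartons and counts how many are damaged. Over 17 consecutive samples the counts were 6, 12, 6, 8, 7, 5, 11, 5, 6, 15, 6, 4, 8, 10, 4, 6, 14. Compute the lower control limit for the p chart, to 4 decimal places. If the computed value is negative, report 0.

p̄ = Σdᵢ / (k·n) = 133 / (17 × 300) = 0.02608
LCL = p̄ − 3·√(p̄(1−p̄)/n) = 0.02608 − 3 × 0.00920 = -0.00153 → 0 (negative, so LCL = 0)

0.0000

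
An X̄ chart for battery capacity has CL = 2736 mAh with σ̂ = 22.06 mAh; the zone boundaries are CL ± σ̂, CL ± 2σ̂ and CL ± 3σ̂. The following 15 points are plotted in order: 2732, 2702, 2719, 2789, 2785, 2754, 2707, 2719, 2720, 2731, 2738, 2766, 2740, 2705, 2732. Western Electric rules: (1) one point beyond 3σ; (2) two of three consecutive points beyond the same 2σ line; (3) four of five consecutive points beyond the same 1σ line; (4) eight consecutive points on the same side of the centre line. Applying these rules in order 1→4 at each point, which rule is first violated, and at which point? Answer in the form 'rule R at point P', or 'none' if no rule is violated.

Zone of each point (C = within 1σ̂, B = 1σ̂–2σ̂, A = 2σ̂–3σ̂, * = beyond 3σ̂; sign = side of CL): 1:-C, 2:-B, 3:-C, 4:+A, 5:+A, 6:+C, 7:-B, 8:-C, 9:-C, 10:-C, 11:+C, 12:+B, 13:+C, 14:-B, 15:-C
Rule 2 (two of three consecutive points beyond the same 2σ limit) is satisfied at point 5.

rule 2 at point 5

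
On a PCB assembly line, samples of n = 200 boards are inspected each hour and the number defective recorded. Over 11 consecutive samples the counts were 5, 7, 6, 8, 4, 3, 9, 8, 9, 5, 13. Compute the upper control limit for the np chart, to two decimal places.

14.80

p̄ = Σdᵢ / (k·n) = 77 / (11 × 200) = 0.03500
UCL = np̄ + 3·√(np̄(1−p̄)) = 7.0000 + 3 × √(7.0000×0.96500) = 7.0000 + 3 × 2.5990 = 14.7971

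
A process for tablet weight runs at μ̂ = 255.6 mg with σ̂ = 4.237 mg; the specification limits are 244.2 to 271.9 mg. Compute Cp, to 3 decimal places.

Cp = (USL − LSL) / (6σ̂) = (271.9 − 244.2) / (6 × 4.237) = 27.7000 / 25.4220 = 1.0896

1.090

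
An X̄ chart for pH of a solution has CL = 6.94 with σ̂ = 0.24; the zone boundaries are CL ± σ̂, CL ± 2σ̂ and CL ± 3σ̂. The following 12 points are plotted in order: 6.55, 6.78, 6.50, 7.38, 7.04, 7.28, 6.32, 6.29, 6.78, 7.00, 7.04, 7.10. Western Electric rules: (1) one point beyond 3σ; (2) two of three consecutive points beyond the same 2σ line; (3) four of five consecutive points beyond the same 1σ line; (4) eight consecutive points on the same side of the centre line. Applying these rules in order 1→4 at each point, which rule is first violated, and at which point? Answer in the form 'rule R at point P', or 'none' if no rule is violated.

rule 2 at point 8

Zone of each point (C = within 1σ̂, B = 1σ̂–2σ̂, A = 2σ̂–3σ̂, * = beyond 3σ̂; sign = side of CL): 1:-B, 2:-C, 3:-B, 4:+B, 5:+C, 6:+B, 7:-A, 8:-A, 9:-C, 10:+C, 11:+C, 12:+C
Rule 2 (two of three consecutive points beyond the same 2σ limit) is satisfied at point 8.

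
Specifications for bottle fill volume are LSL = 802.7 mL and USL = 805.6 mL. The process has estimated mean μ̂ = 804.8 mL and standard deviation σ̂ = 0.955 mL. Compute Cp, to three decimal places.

Cp = (USL − LSL) / (6σ̂) = (805.6 − 802.7) / (6 × 0.955) = 2.9000 / 5.7300 = 0.5061

0.506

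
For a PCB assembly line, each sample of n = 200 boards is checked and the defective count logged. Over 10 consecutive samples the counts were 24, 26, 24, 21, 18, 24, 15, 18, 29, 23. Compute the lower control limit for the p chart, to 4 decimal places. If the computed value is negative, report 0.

p̄ = Σdᵢ / (k·n) = 222 / (10 × 200) = 0.11100
LCL = p̄ − 3·√(p̄(1−p̄)/n) = 0.11100 − 3 × 0.02221 = 0.04436

0.0444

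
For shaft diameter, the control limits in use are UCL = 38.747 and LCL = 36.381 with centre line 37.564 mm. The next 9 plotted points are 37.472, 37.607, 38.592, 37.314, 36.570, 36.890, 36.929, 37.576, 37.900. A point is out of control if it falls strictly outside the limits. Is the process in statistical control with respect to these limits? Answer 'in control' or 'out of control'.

in control

All 9 points lie within [36.381, 38.747].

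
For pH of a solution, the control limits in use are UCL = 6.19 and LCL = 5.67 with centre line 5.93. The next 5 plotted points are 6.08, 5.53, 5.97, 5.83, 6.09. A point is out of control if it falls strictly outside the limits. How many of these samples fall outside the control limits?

Compare each point to [5.67, 6.19]: sample 2 = 5.53 < LCL.

1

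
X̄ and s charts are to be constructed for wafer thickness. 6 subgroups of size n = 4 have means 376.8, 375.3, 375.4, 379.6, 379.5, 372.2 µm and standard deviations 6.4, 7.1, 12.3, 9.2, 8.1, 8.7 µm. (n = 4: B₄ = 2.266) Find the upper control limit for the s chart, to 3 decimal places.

s̄ = (6.4 + 7.1 + 12.3 + 9.2 + 8.1 + 8.7) / 6 = 8.6333
UCL_s = B₄·s̄ = 2.266 × 8.6333 = 19.5631

19.563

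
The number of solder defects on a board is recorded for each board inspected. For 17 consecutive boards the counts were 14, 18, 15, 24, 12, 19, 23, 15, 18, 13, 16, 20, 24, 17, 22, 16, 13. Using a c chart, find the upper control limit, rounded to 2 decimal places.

c̄ = (14 + 18 + 15 + 24 + 12 + 19 + 23 + 15 + 18 + 13 + 16 + 20 + 24 + 17 + 22 + 16 + 13) / 17 = 299 / 17 = 17.5882
UCL = c̄ + 3√c̄ = 17.5882 + 3 × √17.5882 = 17.5882 + 3 × 4.1938 = 30.1697

30.17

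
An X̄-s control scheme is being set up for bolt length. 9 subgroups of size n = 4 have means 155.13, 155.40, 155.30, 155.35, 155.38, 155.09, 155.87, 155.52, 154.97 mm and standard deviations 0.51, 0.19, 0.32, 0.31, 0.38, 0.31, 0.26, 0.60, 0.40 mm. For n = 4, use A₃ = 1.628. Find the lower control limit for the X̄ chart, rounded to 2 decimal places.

154.74

X̄̄ = (155.13 + 155.40 + 155.30 + 155.35 + 155.38 + 155.09 + 155.87 + 155.52 + 154.97) / 9 = 155.3344
s̄ = (0.51 + 0.19 + 0.32 + 0.31 + 0.38 + 0.31 + 0.26 + 0.60 + 0.40) / 9 = 0.3644
LCL = X̄̄ − A₃·s̄ = 155.3344 − 1.628 × 0.3644 = 154.7411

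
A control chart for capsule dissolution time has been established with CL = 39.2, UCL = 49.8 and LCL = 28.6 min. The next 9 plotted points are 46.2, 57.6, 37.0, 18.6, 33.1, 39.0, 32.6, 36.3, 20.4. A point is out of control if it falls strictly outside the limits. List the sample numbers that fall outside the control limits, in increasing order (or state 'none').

Compare each point to [28.6, 49.8]: sample 2 = 57.6 > UCL; sample 4 = 18.6 < LCL; sample 9 = 20.4 < LCL.

2, 4, 9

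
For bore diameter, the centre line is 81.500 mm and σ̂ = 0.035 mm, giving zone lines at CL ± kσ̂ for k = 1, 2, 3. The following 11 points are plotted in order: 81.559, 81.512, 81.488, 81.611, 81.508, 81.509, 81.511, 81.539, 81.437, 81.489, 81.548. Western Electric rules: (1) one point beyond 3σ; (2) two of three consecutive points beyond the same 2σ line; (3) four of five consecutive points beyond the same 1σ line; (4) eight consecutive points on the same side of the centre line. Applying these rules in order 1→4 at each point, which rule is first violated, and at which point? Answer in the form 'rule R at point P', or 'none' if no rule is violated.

Zone of each point (C = within 1σ̂, B = 1σ̂–2σ̂, A = 2σ̂–3σ̂, * = beyond 3σ̂; sign = side of CL): 1:+B, 2:+C, 3:-C, 4:+*, 5:+C, 6:+C, 7:+C, 8:+B, 9:-B, 10:-C, 11:+B
Rule 1 (one point beyond the 3σ limits) is satisfied at point 4.

rule 1 at point 4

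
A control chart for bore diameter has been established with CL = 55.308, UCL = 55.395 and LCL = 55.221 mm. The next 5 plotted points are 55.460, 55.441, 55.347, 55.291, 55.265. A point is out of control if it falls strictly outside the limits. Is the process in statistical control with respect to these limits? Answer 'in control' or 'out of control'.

Compare each point to [55.221, 55.395]: sample 1 = 55.460 > UCL; sample 2 = 55.441 > UCL.

out of control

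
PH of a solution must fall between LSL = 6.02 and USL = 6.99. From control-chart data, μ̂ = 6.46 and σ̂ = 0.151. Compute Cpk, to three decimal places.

Cpu = (USL − μ̂) / (3σ̂) = (6.99 − 6.46) / (3 × 0.151) = 1.1700; Cpl = (μ̂ − LSL) / (3σ̂) = (6.46 − 6.02) / (3 × 0.151) = 0.9713; Cpk = min(Cpu, Cpl) = 0.9713

0.971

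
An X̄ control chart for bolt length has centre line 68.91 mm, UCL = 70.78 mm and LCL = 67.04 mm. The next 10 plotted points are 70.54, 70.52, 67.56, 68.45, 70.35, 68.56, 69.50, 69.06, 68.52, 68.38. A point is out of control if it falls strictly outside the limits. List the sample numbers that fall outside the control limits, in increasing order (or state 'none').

none

All 10 points lie within [67.04, 70.78].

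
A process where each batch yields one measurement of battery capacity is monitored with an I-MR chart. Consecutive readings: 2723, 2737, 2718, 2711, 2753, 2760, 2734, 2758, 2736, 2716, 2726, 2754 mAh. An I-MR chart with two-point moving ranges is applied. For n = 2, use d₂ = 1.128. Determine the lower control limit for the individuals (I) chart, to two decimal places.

X̄ = (2723 + 2737 + 2718 + 2711 + 2753 + 2760 + 2734 + 2758 + 2736 + 2716 + 2726 + 2754) / 12 = 2735.5000
Moving ranges: 14, 19, 7, 42, 7, 26, 24, 22, 20, 10, 28; M̄R̄ = 219.0000 / 11 = 19.9091
LCL = X̄ − 3·M̄R̄/d₂ = 2735.5000 − 3 × 19.9091 / 1.128 = 2682.5503

2682.55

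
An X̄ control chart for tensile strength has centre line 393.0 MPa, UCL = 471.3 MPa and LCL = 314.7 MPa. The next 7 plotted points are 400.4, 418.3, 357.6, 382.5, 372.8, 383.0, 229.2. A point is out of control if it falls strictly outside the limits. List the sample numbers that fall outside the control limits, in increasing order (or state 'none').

Compare each point to [314.7, 471.3]: sample 7 = 229.2 < LCL.

7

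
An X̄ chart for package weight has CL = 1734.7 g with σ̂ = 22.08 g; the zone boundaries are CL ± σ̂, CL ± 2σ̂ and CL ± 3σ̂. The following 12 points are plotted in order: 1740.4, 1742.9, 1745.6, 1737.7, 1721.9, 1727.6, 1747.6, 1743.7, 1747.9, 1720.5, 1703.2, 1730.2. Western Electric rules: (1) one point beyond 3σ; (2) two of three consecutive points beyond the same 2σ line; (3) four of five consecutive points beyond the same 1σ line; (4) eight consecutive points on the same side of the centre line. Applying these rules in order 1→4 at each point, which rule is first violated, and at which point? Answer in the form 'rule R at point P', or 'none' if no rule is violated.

Zone of each point (C = within 1σ̂, B = 1σ̂–2σ̂, A = 2σ̂–3σ̂, * = beyond 3σ̂; sign = side of CL): 1:+C, 2:+C, 3:+C, 4:+C, 5:-C, 6:-C, 7:+C, 8:+C, 9:+C, 10:-C, 11:-B, 12:-C
No rule fires across all 12 points.

none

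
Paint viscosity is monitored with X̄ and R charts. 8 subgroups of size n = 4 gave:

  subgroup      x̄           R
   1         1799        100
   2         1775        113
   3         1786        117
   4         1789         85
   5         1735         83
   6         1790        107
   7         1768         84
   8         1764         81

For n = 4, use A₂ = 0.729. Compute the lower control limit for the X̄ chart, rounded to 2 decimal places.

X̄̄ = (1799 + 1775 + 1786 + 1789 + 1735 + 1790 + 1768 + 1764) / 8 = 14206.0000 / 8 = 1775.7500
R̄ = (100 + 113 + 117 + 85 + 83 + 107 + 84 + 81) / 8 = 770.0000 / 8 = 96.2500
LCL = X̄̄ − A₂·R̄ = 1775.7500 − 0.729 × 96.2500 = 1705.5838

1705.58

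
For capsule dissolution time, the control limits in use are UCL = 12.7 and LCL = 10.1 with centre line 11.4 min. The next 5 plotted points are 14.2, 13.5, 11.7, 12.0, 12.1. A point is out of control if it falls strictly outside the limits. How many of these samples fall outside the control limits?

Compare each point to [10.1, 12.7]: sample 1 = 14.2 > UCL; sample 2 = 13.5 > UCL.

2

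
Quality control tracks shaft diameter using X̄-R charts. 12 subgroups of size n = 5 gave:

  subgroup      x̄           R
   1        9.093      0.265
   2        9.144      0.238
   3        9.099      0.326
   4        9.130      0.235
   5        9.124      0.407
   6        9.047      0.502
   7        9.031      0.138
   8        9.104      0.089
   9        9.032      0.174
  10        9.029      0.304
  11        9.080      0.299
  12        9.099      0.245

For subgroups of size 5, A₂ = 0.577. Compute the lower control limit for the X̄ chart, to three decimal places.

X̄̄ = (9.093 + 9.144 + 9.099 + 9.130 + 9.124 + 9.047 + 9.031 + 9.104 + 9.032 + 9.029 + 9.080 + 9.099) / 12 = 109.0120 / 12 = 9.0843
R̄ = (0.265 + 0.238 + 0.326 + 0.235 + 0.407 + 0.502 + 0.138 + 0.089 + 0.174 + 0.304 + 0.299 + 0.245) / 12 = 3.2220 / 12 = 0.2685
LCL = X̄̄ − A₂·R̄ = 9.0843 − 0.577 × 0.2685 = 8.9294

8.929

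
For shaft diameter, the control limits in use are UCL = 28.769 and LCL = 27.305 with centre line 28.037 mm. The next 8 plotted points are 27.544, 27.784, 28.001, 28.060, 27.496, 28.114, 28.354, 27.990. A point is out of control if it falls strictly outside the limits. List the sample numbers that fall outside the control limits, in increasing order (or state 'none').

All 8 points lie within [27.305, 28.769].

none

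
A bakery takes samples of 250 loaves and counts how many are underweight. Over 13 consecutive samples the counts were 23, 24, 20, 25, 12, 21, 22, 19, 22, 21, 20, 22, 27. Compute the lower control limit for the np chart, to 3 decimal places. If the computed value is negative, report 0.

p̄ = Σdᵢ / (k·n) = 278 / (13 × 250) = 0.08554
LCL = np̄ − 3·√(np̄(1−p̄)) = 21.3846 − 3 × 4.4221 = 8.1182

8.118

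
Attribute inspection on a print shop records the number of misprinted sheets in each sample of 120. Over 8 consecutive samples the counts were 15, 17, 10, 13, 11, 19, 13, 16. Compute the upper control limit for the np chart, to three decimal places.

p̄ = Σdᵢ / (k·n) = 114 / (8 × 120) = 0.11875
UCL = np̄ + 3·√(np̄(1−p̄)) = 14.2500 + 3 × √(14.2500×0.88125) = 14.2500 + 3 × 3.5437 = 24.8811

24.881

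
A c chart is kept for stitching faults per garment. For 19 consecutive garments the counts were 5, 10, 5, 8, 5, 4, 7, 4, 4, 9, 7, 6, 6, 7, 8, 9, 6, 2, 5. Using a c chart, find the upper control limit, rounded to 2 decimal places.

13.60

c̄ = (5 + 10 + 5 + 8 + 5 + 4 + 7 + 4 + 4 + 9 + 7 + 6 + 6 + 7 + 8 + 9 + 6 + 2 + 5) / 19 = 117 / 19 = 6.1579
UCL = c̄ + 3√c̄ = 6.1579 + 3 × √6.1579 = 6.1579 + 3 × 2.4815 = 13.6024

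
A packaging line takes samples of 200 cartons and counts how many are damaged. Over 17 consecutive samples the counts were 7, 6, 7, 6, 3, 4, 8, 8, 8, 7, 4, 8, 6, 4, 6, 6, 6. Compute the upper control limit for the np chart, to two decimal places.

p̄ = Σdᵢ / (k·n) = 104 / (17 × 200) = 0.03059
UCL = np̄ + 3·√(np̄(1−p̄)) = 6.1176 + 3 × √(6.1176×0.96941) = 6.1176 + 3 × 2.4353 = 13.4234

13.42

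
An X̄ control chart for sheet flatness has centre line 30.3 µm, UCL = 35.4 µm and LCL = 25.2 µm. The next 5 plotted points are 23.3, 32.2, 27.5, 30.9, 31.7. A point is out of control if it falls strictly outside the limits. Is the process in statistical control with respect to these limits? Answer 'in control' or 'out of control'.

Compare each point to [25.2, 35.4]: sample 1 = 23.3 < LCL.

out of control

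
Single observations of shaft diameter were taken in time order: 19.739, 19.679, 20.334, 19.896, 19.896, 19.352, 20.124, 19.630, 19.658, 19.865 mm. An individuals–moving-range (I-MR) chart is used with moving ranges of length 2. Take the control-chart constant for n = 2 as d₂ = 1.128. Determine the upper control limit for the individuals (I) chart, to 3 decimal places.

20.762

X̄ = (19.739 + 19.679 + 20.334 + 19.896 + 19.896 + 19.352 + 20.124 + 19.630 + 19.658 + 19.865) / 10 = 19.8173
Moving ranges: 0.060, 0.655, 0.438, 0.000, 0.544, 0.772, 0.494, 0.028, 0.207; M̄R̄ = 3.1980 / 9 = 0.3553
UCL = X̄ + 3·M̄R̄/d₂ = 19.8173 + 3 × 0.3553 / 1.128 = 20.7623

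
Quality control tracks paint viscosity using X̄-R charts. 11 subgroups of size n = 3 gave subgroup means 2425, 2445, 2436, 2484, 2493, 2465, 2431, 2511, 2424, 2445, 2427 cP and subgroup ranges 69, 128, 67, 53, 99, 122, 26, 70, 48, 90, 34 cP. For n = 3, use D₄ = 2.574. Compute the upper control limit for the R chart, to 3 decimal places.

R̄ = (69 + 128 + 67 + 53 + 99 + 122 + 26 + 70 + 48 + 90 + 34) / 11 = 806.0000 / 11 = 73.2727
UCL_R = D₄·R̄ = 2.574 × 73.2727 = 188.6040

188.604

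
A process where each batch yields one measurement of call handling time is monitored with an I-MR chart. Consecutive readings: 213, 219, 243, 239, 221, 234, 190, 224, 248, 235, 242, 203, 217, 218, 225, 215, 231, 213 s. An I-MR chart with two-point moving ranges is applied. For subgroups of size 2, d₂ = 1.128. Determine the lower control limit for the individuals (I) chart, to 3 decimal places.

X̄ = (213 + 219 + 243 + 239 + 221 + 234 + 190 + 224 + 248 + 235 + 242 + 203 + 217 + 218 + 225 + 215 + 231 + 213) / 18 = 223.8889
Moving ranges: 6, 24, 4, 18, 13, 44, 34, 24, 13, 7, 39, 14, 1, 7, 10, 16, 18; M̄R̄ = 292.0000 / 17 = 17.1765
LCL = X̄ − 3·M̄R̄/d₂ = 223.8889 − 3 × 17.1765 / 1.128 = 178.2068

178.207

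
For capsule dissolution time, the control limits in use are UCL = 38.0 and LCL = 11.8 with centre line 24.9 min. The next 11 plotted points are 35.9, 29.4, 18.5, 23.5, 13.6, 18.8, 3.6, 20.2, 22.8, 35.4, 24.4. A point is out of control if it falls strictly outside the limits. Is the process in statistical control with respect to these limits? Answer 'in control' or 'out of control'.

out of control

Compare each point to [11.8, 38.0]: sample 7 = 3.6 < LCL.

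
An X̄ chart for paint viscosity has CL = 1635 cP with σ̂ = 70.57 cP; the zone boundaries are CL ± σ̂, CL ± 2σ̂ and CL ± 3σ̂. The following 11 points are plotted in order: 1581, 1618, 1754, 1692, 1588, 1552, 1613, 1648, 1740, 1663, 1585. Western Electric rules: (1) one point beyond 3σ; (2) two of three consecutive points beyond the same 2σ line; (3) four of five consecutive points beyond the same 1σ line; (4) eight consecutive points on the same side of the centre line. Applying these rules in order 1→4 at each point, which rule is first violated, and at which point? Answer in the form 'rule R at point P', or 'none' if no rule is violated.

none

Zone of each point (C = within 1σ̂, B = 1σ̂–2σ̂, A = 2σ̂–3σ̂, * = beyond 3σ̂; sign = side of CL): 1:-C, 2:-C, 3:+B, 4:+C, 5:-C, 6:-B, 7:-C, 8:+C, 9:+B, 10:+C, 11:-C
No rule fires across all 11 points.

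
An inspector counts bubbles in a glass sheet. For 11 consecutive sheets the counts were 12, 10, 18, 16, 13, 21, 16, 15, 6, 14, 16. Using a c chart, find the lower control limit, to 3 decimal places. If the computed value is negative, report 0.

2.939

c̄ = (12 + 10 + 18 + 16 + 13 + 21 + 16 + 15 + 6 + 14 + 16) / 11 = 157 / 11 = 14.2727
LCL = c̄ − 3√c̄ = 14.2727 − 3 × 3.7779 = 2.9389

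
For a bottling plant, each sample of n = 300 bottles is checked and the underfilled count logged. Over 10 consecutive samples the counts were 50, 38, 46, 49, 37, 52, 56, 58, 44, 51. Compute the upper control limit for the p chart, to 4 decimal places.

p̄ = Σdᵢ / (k·n) = 481 / (10 × 300) = 0.16033
UCL = p̄ + 3·√(p̄(1−p̄)/n) = 0.16033 + 3 × √(0.16033×0.83967/300) = 0.16033 + 3 × 0.02118 = 0.22388

0.2239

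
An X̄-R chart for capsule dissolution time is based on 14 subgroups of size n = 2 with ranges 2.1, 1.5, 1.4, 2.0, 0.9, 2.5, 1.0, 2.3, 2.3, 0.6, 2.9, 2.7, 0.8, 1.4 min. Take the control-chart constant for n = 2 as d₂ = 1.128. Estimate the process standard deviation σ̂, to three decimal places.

R̄ = (2.1 + 1.5 + 1.4 + 2.0 + 0.9 + 2.5 + 1.0 + 2.3 + 2.3 + 0.6 + 2.9 + 2.7 + 0.8 + 1.4) / 14 = 1.7429
σ̂ = R̄ / d₂ = 1.7429 / 1.128 = 1.5451

1.545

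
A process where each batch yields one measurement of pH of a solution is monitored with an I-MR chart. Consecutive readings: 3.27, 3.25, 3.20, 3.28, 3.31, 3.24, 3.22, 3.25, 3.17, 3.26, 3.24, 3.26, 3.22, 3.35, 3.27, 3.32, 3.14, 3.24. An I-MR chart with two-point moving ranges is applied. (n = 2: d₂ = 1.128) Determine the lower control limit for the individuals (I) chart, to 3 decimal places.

3.079

X̄ = (3.27 + 3.25 + 3.20 + 3.28 + 3.31 + 3.24 + 3.22 + 3.25 + 3.17 + 3.26 + 3.24 + 3.26 + 3.22 + 3.35 + 3.27 + 3.32 + 3.14 + 3.24) / 18 = 3.2494
Moving ranges: 0.02, 0.05, 0.08, 0.03, 0.07, 0.02, 0.03, 0.08, 0.09, 0.02, 0.02, 0.04, 0.13, 0.08, 0.05, 0.18, 0.10; M̄R̄ = 1.0900 / 17 = 0.0641
LCL = X̄ − 3·M̄R̄/d₂ = 3.2494 − 3 × 0.0641 / 1.128 = 3.0789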